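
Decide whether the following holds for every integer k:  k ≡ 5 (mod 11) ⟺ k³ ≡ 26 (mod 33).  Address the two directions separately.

Not equivalent: only (⇐) holds.

(⟹) This fails: take k = 16. Then 16 ≡ 5 (mod 11), but 16³ = 4096 ≡ 4 (mod 33), not 26.

(⟸) Conversely, the residues r modulo 33 with r³ ≡ 26 (mod 33) are exactly {5}, and each is ≡ 5 (mod 11).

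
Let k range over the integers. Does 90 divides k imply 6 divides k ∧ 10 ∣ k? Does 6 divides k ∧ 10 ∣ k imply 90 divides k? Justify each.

(⟸) This fails: take k = 30. Both 6 ∣ 30 and 10 ∣ 30, yet 30 is not a multiple of 90 (since 30 = 0·90 + 30), so 90 ∤ 30.

(⟹) If 90 ∣ k, write k = 90q. Since 90 = 15·6, k = 6·(15q), so 6 ∣ k; and since 90 = 9·10, k = 10·(9q), so 10 ∣ k.

The forward direction holds; the converse fails.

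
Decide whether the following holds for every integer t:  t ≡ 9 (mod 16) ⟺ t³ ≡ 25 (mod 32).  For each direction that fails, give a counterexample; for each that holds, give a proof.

[⇒] This fails: take t = 25. Then 25 ≡ 9 (mod 16), but 25³ = 15625 ≡ 9 (mod 32), not 25.

[⇐] Conversely, the residues r modulo 32 with r³ ≡ 25 (mod 32) are exactly {9}, and each is ≡ 9 (mod 16).

Only the converse holds.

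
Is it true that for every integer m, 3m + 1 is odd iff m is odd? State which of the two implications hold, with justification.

Neither implication holds.

(⇒) This fails: m = 4 gives 3m + 1 = 13, which is odd, but 4 is even, not odd.

(⇐) This also fails: m = 7 is odd, but 3m + 1 = 22 is even, not odd.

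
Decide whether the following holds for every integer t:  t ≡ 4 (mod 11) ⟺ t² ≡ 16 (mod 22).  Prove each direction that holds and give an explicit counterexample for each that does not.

(⇒) fails and (⇐) fails.

(→) This fails: take t = 15. Then 15 ≡ 4 (mod 11), but 15² = 225 ≡ 5 (mod 22), not 16.

(←) This fails: take t = 18. Then 18² = 324 ≡ 16 (mod 22), yet 18 ≡ 7 (mod 11), not 4.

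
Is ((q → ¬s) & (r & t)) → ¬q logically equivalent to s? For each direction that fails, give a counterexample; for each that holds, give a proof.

Only the converse holds.

Forward direction. This fails. Under s = F, t = F, q = F, r = F, the left side is true but the right side is false.

Converse. Assume the antecedent. If s is true, ((q → ¬s) & (r & t)) → ¬q reduces to true regardless of the other variables. If s is false, the antecedent cannot hold. Either way ((q → ¬s) & (r & t)) → ¬q holds.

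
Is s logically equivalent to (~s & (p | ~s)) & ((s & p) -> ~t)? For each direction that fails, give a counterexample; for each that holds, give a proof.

Neither direction holds.

Forward direction. This fails. Under p = F, t = F, s = T, the left side is true but the right side is false.

Converse. This fails. Under p = F, t = F, s = F, the left side is false but the right side is true.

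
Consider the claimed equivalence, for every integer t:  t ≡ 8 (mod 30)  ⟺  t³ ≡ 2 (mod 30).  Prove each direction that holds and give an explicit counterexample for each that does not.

Equivalent; both directions hold.

Forward direction. Suppose t ≡ 8 (mod 30). Write t = 30j + 8. Then (30j + 8)³ = 27000j³ + 21600j² + 5760j + 512 = 30(900j³ + 720j² + 192j + 17) + 2, so t³ ≡ 2 (mod 30).

Converse. Suppose t³ ≡ 2 (mod 30). The only residue r in {0, …, 29} with r³ ≡ 2 (mod 30) is r = 8, so t ≡ 8 (mod 30).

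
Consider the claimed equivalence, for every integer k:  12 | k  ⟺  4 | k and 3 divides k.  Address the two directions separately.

(→) If 12 ∣ k, write k = 12q. Since 12 = 3·4, k = 4·(3q), so 4 ∣ k; and since 12 = 4·3, k = 3·(4q), so 3 ∣ k.

(←) Suppose 4 ∣ k and 3 ∣ k. Any common multiple of 4 and 3 is a multiple of their lcm; here gcd(4, 3) = 1, so lcm(4, 3) = 4·3 = 12, so 12 ∣ k.

Equivalent; both directions hold.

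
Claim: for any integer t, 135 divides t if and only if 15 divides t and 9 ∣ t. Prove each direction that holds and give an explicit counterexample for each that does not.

[⇒] If 135 ∣ t, write t = 135q. Since 135 = 9·15, t = 15·(9q), so 15 ∣ t; and since 135 = 15·9, t = 9·(15q), so 9 ∣ t.

[⇐] This fails: take t = 45. Both 15 ∣ 45 and 9 ∣ 45, yet 45 is not a multiple of 135 (since 45 = 0·135 + 45), so 135 ∤ 45.

Only the forward implication holds.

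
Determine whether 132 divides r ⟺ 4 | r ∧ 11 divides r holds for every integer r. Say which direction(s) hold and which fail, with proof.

Forward direction. If 132 ∣ r, write r = 132q. Since 132 = 33·4, r = 4·(33q), so 4 ∣ r; and since 132 = 12·11, r = 11·(12q), so 11 ∣ r.

Converse. This fails: take r = 44. Both 4 ∣ 44 and 11 ∣ 44, yet 44 is not a multiple of 132 (since 44 = 0·132 + 44), so 132 ∤ 44.

(⇒) holds; (⇐) fails.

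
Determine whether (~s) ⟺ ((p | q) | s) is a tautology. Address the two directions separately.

Neither implication holds.

(⟹) This fails. Under p = F, s = F, q = F, the left side is true but the right side is false.

(⟸) This fails. Under p = F, s = T, q = F, the left side is false but the right side is true.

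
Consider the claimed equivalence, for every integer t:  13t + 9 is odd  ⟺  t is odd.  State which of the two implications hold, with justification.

Neither implication holds.

(→) This fails: t = 2 gives 13t + 9 = 35, which is odd, but 2 is even, not odd.

(←) This also fails: t = 7 is odd, but 13t + 9 = 100 is even, not odd.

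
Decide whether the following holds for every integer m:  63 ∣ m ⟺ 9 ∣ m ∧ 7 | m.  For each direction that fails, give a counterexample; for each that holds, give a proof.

Both directions hold.

[⇒] If 63 ∣ m, write m = 63q. Since 63 = 7·9, m = 9·(7q), so 9 ∣ m; and since 63 = 9·7, m = 7·(9q), so 7 ∣ m.

[⇐] Suppose 9 ∣ m and 7 ∣ m. Any common multiple of 9 and 7 is a multiple of their lcm; here gcd(9, 7) = 1, so lcm(9, 7) = 9·7 = 63, so 63 ∣ m.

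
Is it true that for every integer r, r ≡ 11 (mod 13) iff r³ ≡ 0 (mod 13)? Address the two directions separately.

[⇒] This fails: take r = 11. Then 11 ≡ 11 (mod 13), but 11³ = 1331 ≡ 5 (mod 13), not 0.

[⇐] This fails: take r = 0. Then 0³ = 0 ≡ 0 (mod 13), yet 0 ≡ 0 (mod 13), not 11.

(⇒) fails and (⇐) fails.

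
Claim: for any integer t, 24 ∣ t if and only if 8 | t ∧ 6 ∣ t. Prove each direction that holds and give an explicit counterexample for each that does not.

Both directions hold.

[⇐] Suppose 8 ∣ t and 6 ∣ t. Any common multiple of 8 and 6 is a multiple of their lcm; here lcm(8, 6) = 8·6/gcd(8, 6) = 48/2 = 24, so 24 ∣ t.

[⇒] If 24 ∣ t, write t = 24q. Since 24 = 3·8, t = 8·(3q), so 8 ∣ t; and since 24 = 4·6, t = 6·(4q), so 6 ∣ t.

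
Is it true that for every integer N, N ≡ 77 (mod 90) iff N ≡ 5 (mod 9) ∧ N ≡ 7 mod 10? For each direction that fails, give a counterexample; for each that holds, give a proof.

Both directions hold; the statement is true.

Forward direction. Suppose N ≡ 77 (mod 90); write N = 90j + 77. Since 9 ∣ 90, reducing mod 9 gives N ≡ 77 ≡ 5 (mod 9); since 10 ∣ 90, reducing mod 10 gives N ≡ 77 ≡ 7 (mod 10).

Converse. If N ≡ 5 (mod 9) and N ≡ 7 (mod 10), then by the Chinese remainder theorem N ≡ 77 (mod 90). This is exactly N ≡ 77 (mod 90).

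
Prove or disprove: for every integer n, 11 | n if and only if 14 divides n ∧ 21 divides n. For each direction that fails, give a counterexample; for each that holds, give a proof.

Neither direction holds.

(⟹) This fails: take n = 11. Certainly 11 ∣ 11, but 14 ∤ 11.

(⟸) This fails: take n = 42. Both 14 ∣ 42 and 21 ∣ 42, yet 42 is not a multiple of 11 (since 42 = 3·11 + 9), so 11 ∤ 42.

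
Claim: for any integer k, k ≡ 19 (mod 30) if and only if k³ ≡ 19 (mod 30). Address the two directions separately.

Both implications hold.

(←) Suppose k³ ≡ 19 (mod 30). The only residue r in {0, …, 29} with r³ ≡ 19 (mod 30) is r = 19, so k ≡ 19 (mod 30).

(→) Suppose k ≡ 19 (mod 30). Write k = 30j + 19. Then (30j + 19)³ = 27000j³ + 51300j² + 32490j + 6859 = 30(900j³ + 1710j² + 1083j + 228) + 19, so k³ ≡ 19 (mod 30).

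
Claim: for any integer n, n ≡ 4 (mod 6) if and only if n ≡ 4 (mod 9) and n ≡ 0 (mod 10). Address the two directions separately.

[⇒] This fails: n = 64 gives 64 ≡ 4 (mod 6) but 64 ≡ 1 (mod 9), so the conjunction on the right does not hold.

[⇐] Conversely, if n ≡ 4 (mod 9) and n ≡ 0 (mod 10), then by the Chinese remainder theorem n ≡ 40 (mod 90). Since 40 ≡ 4 (mod 6) and 6 ∣ 90, we get n ≡ 4 (mod 6).

(⇒) fails; (⇐) holds.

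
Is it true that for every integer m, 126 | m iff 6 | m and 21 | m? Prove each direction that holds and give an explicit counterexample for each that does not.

Only the forward implication holds.

(→) If 126 ∣ m, write m = 126q. Since 126 = 21·6, m = 6·(21q), so 6 ∣ m; and since 126 = 6·21, m = 21·(6q), so 21 ∣ m.

(←) This fails: take m = 42. Both 6 ∣ 42 and 21 ∣ 42, yet 42 is not a multiple of 126 (since 42 = 0·126 + 42), so 126 ∤ 42.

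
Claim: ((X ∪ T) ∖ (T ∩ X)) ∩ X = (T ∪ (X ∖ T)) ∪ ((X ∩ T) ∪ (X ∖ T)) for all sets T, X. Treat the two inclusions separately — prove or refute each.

The sets are not equal: only the forward inclusion holds.

Forward inclusion. Let x ∈ ((X ∪ T) ∖ (T ∩ X)) ∩ X. Then x ∈ X and x ∉ T, from which x ∈ (T ∪ (X ∖ T)) ∪ ((X ∩ T) ∪ (X ∖ T)).

Reverse inclusion. This inclusion fails. Take T = {1}, X = ∅; then 1 ∈ (T ∪ (X ∖ T)) ∪ ((X ∩ T) ∪ (X ∖ T)) but 1 ∉ ((X ∪ T) ∖ (T ∩ X)) ∩ X.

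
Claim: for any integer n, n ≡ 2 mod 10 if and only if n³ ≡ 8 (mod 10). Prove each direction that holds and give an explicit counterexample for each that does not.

[⇒] Suppose n ≡ 2 mod 10. Write n = 10j + 2. Then (10j + 2)³ = 1000j³ + 600j² + 120j + 8 = 10(100j³ + 60j² + 12j) + 8, so n³ ≡ 8 (mod 10).

[⇐] Conversely, suppose n³ ≡ 8 (mod 10). The only residue r in {0, …, 9} with r³ ≡ 8 (mod 10) is r = 2, so n ≡ 2 (mod 10).

Both directions hold; the statement is true.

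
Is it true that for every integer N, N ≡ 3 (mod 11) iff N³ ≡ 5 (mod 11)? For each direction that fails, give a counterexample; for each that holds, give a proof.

(⇒) Suppose N ≡ 3 (mod 11). Write N = 11j + 3. Then (11j + 3)³ = 1331j³ + 1089j² + 297j + 27 = 11(121j³ + 99j² + 27j + 2) + 5, so N³ ≡ 5 (mod 11).

(⇐) For the converse, argue contrapositively. If N ≢ 3 (mod 11), then N is congruent to one of 0, 1, 2, 4, 5, 6, 7, 8, 9, 10 modulo 11, and these give N³ ≡ 0, 1, 8, 9, 4, 7, 2, 6, 3, 10 respectively — never 5.

Both implications hold.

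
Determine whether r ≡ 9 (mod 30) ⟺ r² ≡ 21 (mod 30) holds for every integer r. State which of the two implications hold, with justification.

Only the forward direction holds.

[⇐] This fails: take r = 21. Then 21² = 441 ≡ 21 (mod 30), yet 21 ≡ 21 (mod 30), not 9.

[⇒] Suppose r ≡ 9 (mod 30). Write r = 30j + 9. Then (30j + 9)² = 900j² + 540j + 81 = 30(30j² + 18j + 2) + 21, so r² ≡ 21 (mod 30).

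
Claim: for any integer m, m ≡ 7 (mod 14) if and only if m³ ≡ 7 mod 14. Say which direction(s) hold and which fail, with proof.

(⟹) Suppose m ≡ 7 (mod 14). Write m = 14j + 7. Then (14j + 7)³ = 2744j³ + 4116j² + 2058j + 343 = 14(196j³ + 294j² + 147j + 24) + 7, so m³ ≡ 7 (mod 14).

(⟸) Conversely, suppose m³ ≡ 7 (mod 14). The only residue r in {0, …, 13} with r³ ≡ 7 (mod 14) is r = 7, so m ≡ 7 (mod 14).

Both directions hold; the statement is true.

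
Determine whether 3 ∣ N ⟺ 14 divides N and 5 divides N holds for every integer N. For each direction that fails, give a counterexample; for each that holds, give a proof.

(⟹) This fails: take N = 3. Certainly 3 ∣ 3, but 14 ∤ 3.

(⟸) This fails: take N = 70. Both 14 ∣ 70 and 5 ∣ 70, yet 70 is not a multiple of 3 (since 70 = 23·3 + 1), so 3 ∤ 70.

Neither direction holds.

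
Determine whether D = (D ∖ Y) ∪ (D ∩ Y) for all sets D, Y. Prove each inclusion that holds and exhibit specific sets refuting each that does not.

Both inclusions hold.

(⟹) Let x ∈ D. Then either x ∈ D and x ∉ Y; or x ∈ D ∩ Y. In each case x ∈ (D ∖ Y) ∪ (D ∩ Y), so D ⊆ (D ∖ Y) ∪ (D ∩ Y).

(⟸) Let x ∈ (D ∖ Y) ∪ (D ∩ Y). Then either x ∈ D and x ∉ Y; or x ∈ D ∩ Y. In each case x ∈ D, so (D ∖ Y) ∪ (D ∩ Y) ⊆ D.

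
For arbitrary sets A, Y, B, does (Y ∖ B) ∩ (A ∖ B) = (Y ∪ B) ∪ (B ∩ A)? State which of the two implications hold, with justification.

Only the forward inclusion holds.

Forward inclusion. Let x ∈ (Y ∖ B) ∩ (A ∖ B). Then x ∈ A ∩ Y and x ∉ B, from which x ∈ (Y ∪ B) ∪ (B ∩ A).

Reverse inclusion. This inclusion fails. Take A = ∅, Y = {1}, B = ∅; then 1 ∈ (Y ∪ B) ∪ (B ∩ A) but 1 ∉ (Y ∖ B) ∩ (A ∖ B).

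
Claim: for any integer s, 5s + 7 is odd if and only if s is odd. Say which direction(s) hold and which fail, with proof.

(⟹) This fails: s = 0 gives 5s + 7 = 7, which is odd, but 0 is even, not odd.

(⟸) This also fails: s = 1 is odd, but 5s + 7 = 12 is even, not odd.

Both directions fail.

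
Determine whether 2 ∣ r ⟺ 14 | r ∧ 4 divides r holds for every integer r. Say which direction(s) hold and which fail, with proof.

Not equivalent: only (⇐) holds.

(⟹) This fails: take r = 2. Certainly 2 ∣ 2, but 14 ∤ 2.

(⟸) Suppose 14 ∣ r and 4 ∣ r. Any common multiple of 14 and 4 is a multiple of their lcm; here lcm(14, 4) = 14·4/gcd(14, 4) = 56/2 = 28, so 28 ∣ r. Since 2 ∣ 28, it follows that 2 ∣ r.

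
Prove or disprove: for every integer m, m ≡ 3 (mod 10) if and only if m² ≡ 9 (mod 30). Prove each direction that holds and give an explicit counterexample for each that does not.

Forward direction. This fails: take m = 13. Then 13 ≡ 3 (mod 10), but 13² = 169 ≡ 19 (mod 30), not 9.

Converse. This fails: take m = 27. Then 27² = 729 ≡ 9 (mod 30), yet 27 ≡ 7 (mod 10), not 3.

Neither implication holds.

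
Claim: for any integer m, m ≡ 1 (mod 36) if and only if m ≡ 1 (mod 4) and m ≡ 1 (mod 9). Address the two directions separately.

Both implications hold.

[⇒] Suppose m ≡ 1 (mod 36); write m = 36j + 1. Since 4 ∣ 36, reducing mod 4 gives m ≡ 1 (mod 4); since 9 ∣ 36, reducing mod 9 gives m ≡ 1 (mod 9).

[⇐] Conversely, if m ≡ 1 (mod 4) and m ≡ 1 (mod 9), then by the Chinese remainder theorem m ≡ 1 (mod 36). This is exactly m ≡ 1 (mod 36).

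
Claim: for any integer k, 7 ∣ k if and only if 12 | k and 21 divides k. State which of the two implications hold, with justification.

Not equivalent: only (⇐) holds.

[⇒] This fails: take k = 7. Certainly 7 ∣ 7, but 12 ∤ 7.

[⇐] Suppose 12 ∣ k and 21 ∣ k. Any common multiple of 12 and 21 is a multiple of their lcm; here lcm(12, 21) = 12·21/gcd(12, 21) = 252/3 = 84, so 84 ∣ k. Since 7 ∣ 84, it follows that 7 ∣ k.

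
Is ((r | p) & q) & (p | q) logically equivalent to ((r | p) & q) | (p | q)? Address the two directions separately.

(⇒) Assume the antecedent. If p is true, ((r | p) & q) | (p | q) reduces to true regardless of the other variables. If p is false, the antecedent forces (p = F, q = T, r = T), and ((r | p) & q) | (p | q) holds there. Either way ((r | p) & q) | (p | q) holds.

(⇐) This fails. Under p = T, q = F, r = F, the left side is false but the right side is true.

(⇒) holds; (⇐) fails.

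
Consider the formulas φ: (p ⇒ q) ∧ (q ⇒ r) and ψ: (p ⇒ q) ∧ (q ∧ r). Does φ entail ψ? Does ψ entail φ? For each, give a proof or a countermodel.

(→) This fails. Under q = F, r = F, p = F, the left side is true but the right side is false.

(←) Assume the antecedent. If q is true, the antecedent forces (q = T, r = T, p = F) or (q = T, r = T, p = T), and (p ⇒ q) ∧ (q ⇒ r) holds there. If q is false, the antecedent cannot hold. Either way (p ⇒ q) ∧ (q ⇒ r) holds.

The forward direction fails; the converse holds.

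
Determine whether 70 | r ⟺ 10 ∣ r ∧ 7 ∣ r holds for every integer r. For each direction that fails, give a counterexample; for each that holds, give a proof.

Both directions hold; the statement is true.

(⇒) If 70 ∣ r, write r = 70q. Since 70 = 7·10, r = 10·(7q), so 10 ∣ r; and since 70 = 10·7, r = 7·(10q), so 7 ∣ r.

(⇐) Suppose 10 ∣ r and 7 ∣ r. Any common multiple of 10 and 7 is a multiple of their lcm; here gcd(10, 7) = 1, so lcm(10, 7) = 10·7 = 70, so 70 ∣ r.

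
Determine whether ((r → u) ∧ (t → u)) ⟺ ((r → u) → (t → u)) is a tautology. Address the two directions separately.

Forward direction. Assume the antecedent. If u is true, (r → u) → (t → u) reduces to true regardless of the other variables. If u is false, the antecedent forces (u = F, r = F, t = F), and (r → u) → (t → u) holds there. Either way (r → u) → (t → u) holds.

Converse. This fails. Under u = F, r = T, t = F, the left side is false but the right side is true.

Not equivalent: only (⇒) holds.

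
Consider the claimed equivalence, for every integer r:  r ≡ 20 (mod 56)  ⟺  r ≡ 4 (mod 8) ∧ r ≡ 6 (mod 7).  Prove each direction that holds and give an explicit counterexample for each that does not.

The biconditional holds.

(⇒) Suppose r ≡ 20 (mod 56); write r = 56j + 20. Since 8 ∣ 56, reducing mod 8 gives r ≡ 20 ≡ 4 (mod 8); since 7 ∣ 56, reducing mod 7 gives r ≡ 20 ≡ 6 (mod 7).

(⇐) Conversely, if r ≡ 4 (mod 8) and r ≡ 6 (mod 7), then by the Chinese remainder theorem r ≡ 20 (mod 56). This is exactly r ≡ 20 (mod 56).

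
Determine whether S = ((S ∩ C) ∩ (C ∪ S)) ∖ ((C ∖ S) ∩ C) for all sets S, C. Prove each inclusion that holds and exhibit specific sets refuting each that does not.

(⟸) Let x ∈ ((S ∩ C) ∩ (C ∪ S)) ∖ ((C ∖ S) ∩ C). Then x ∈ S ∩ C, from which x ∈ S.

(⟹) This inclusion fails. Take S = {1}, C = ∅; then 1 ∈ S but 1 ∉ ((S ∩ C) ∩ (C ∪ S)) ∖ ((C ∖ S) ∩ C).

Only the reverse inclusion holds.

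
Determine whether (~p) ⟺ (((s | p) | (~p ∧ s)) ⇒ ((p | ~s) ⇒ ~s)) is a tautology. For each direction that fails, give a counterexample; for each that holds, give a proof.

(⟹) Assume the antecedent. If s is true, the antecedent forces (s = T, p = F), and the consequent holds there. If s is false, the consequent reduces to true regardless of the other variables. Either way the consequent holds.

(⟸) This fails. Under s = F, p = T, the left side is false but the right side is true.

Only the forward implication holds.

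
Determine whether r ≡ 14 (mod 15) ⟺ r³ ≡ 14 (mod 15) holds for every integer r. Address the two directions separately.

Equivalent; both directions hold.

(⇒) Suppose r ≡ 14 (mod 15). Write r = 15j + 14. Then (15j + 14)³ = 3375j³ + 9450j² + 8820j + 2744 = 15(225j³ + 630j² + 588j + 182) + 14, so r³ ≡ 14 (mod 15).

(⇐) Conversely, suppose r³ ≡ 14 (mod 15). The only residue r in {0, …, 14} with r³ ≡ 14 (mod 15) is r = 14, so r ≡ 14 (mod 15).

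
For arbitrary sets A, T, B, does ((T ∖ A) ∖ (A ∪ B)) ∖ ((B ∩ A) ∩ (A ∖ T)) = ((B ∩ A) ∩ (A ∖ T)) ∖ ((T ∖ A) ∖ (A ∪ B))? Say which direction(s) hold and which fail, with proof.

(⟹) This inclusion fails. Take A = ∅, T = {1}, B = ∅; then 1 ∈ ((T ∖ A) ∖ (A ∪ B)) ∖ ((B ∩ A) ∩ (A ∖ T)) but 1 ∉ ((B ∩ A) ∩ (A ∖ T)) ∖ ((T ∖ A) ∖ (A ∪ B)).

(⟸) This inclusion fails. Take A = {1}, T = ∅, B = {1}; then 1 ∈ ((B ∩ A) ∩ (A ∖ T)) ∖ ((T ∖ A) ∖ (A ∪ B)) but 1 ∉ ((T ∖ A) ∖ (A ∪ B)) ∖ ((B ∩ A) ∩ (A ∖ T)).

Neither inclusion holds.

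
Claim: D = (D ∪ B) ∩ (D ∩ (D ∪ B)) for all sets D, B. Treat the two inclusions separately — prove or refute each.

Both inclusions hold.

(⟸) Let x ∈ (D ∪ B) ∩ (D ∩ (D ∪ B)). Then either x ∈ D and x ∉ B; or x ∈ D ∩ B. In each case x ∈ D, so (D ∪ B) ∩ (D ∩ (D ∪ B)) ⊆ D.

(⟹) Let x ∈ D. Then either x ∈ D and x ∉ B; or x ∈ D ∩ B. In each case x ∈ (D ∪ B) ∩ (D ∩ (D ∪ B)), so D ⊆ (D ∪ B) ∩ (D ∩ (D ∪ B)).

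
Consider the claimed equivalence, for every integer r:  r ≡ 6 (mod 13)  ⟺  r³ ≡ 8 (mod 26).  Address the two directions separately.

(⇒) This fails: take r = 19. Then 19 ≡ 6 (mod 13), but 19³ = 6859 ≡ 21 (mod 26), not 8.

(⇐) This fails: take r = 2. Then 2³ = 8 ≡ 8 (mod 26), yet 2 ≡ 2 (mod 13), not 6.

Both directions fail.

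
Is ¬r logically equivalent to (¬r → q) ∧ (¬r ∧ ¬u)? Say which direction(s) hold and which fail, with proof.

The forward direction fails; the converse holds.

(→) This fails. Under r = F, u = F, q = F, the left side is true but the right side is false.

(←) Assume the antecedent. If r is true, the antecedent cannot hold. If r is false, ¬r reduces to true regardless of the other variables. Either way ¬r holds.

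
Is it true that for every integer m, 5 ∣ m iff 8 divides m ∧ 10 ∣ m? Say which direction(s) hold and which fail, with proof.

Only the reverse direction holds.

[⇒] This fails: take m = 5. Certainly 5 ∣ 5, but 8 ∤ 5.

[⇐] Suppose 8 ∣ m and 10 ∣ m. Any common multiple of 8 and 10 is a multiple of their lcm; here lcm(8, 10) = 8·10/gcd(8, 10) = 80/2 = 40, so 40 ∣ m. Since 5 ∣ 40, it follows that 5 ∣ m.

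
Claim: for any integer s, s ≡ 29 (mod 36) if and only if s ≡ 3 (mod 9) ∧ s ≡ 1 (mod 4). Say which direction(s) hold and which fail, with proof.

Neither direction holds.

[⇒] This fails: s = 29 gives 29 ≡ 29 (mod 36) but 29 ≡ 2 (mod 9), so the conjunction on the right does not hold.

[⇐] This fails: s = 21 satisfies both congruences on the right (21 ≡ 3 mod 9 and 21 ≡ 1 mod 4) yet 21 ≡ 21 (mod 36), not 29.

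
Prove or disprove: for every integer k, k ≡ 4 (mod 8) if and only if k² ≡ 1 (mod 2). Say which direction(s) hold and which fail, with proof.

Neither implication holds.

[⇒] This fails: take k = 4. Then 4 ≡ 4 (mod 8), but 4² = 16 ≡ 0 (mod 2), not 1.

[⇐] This fails: take k = 1. Then 1² = 1 ≡ 1 (mod 2), yet 1 ≡ 1 (mod 8), not 4.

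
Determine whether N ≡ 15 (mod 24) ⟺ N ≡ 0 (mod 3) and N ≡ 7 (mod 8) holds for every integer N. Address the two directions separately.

Equivalent; both directions hold.

(→) Suppose N ≡ 15 (mod 24); write N = 24j + 15. Since 3 ∣ 24, reducing mod 3 gives N ≡ 15 ≡ 0 (mod 3); since 8 ∣ 24, reducing mod 8 gives N ≡ 15 ≡ 7 (mod 8).

(←) Conversely, if N ≡ 0 (mod 3) and N ≡ 7 (mod 8), then by the Chinese remainder theorem N ≡ 15 (mod 24). This is exactly N ≡ 15 (mod 24).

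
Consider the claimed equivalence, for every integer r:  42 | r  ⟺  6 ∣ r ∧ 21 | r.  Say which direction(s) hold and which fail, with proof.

(←) Suppose 6 ∣ r and 21 ∣ r. Any common multiple of 6 and 21 is a multiple of their lcm; here lcm(6, 21) = 6·21/gcd(6, 21) = 126/3 = 42, so 42 ∣ r.

(→) If 42 ∣ r, write r = 42q. Since 42 = 7·6, r = 6·(7q), so 6 ∣ r; and since 42 = 2·21, r = 21·(2q), so 21 ∣ r.

Both implications hold.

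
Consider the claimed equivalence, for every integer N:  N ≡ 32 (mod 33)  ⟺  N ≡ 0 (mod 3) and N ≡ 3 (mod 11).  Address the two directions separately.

(⟹) This fails: N = 32 gives 32 ≡ 32 (mod 33) but 32 ≡ 2 (mod 3), so the conjunction on the right does not hold.

(⟸) This fails: N = 3 satisfies both congruences on the right (3 ≡ 0 mod 3 and 3 ≡ 3 mod 11) yet 3 ≡ 3 (mod 33), not 32.

Neither implication holds.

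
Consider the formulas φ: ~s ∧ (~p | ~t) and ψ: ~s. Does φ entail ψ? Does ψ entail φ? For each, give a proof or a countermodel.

The forward direction holds; the converse fails.

(⟸) This fails. Under p = T, t = T, s = F, the left side is false but the right side is true.

(⟹) Assume the antecedent. If p is true, the antecedent forces (p = T, t = F, s = F), and ~s holds there. If p is false, the antecedent forces (p = F, t = F, s = F) or (p = F, t = T, s = F), and ~s holds there. Either way ~s holds.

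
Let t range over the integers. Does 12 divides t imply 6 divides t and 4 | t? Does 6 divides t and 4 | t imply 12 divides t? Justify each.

The biconditional holds.

(⇒) If 12 ∣ t, write t = 12q. Since 12 = 2·6, t = 6·(2q), so 6 ∣ t; and since 12 = 3·4, t = 4·(3q), so 4 ∣ t.

(⇐) Suppose 6 ∣ t and 4 ∣ t. Any common multiple of 6 and 4 is a multiple of their lcm; here lcm(6, 4) = 6·4/gcd(6, 4) = 24/2 = 12, so 12 ∣ t.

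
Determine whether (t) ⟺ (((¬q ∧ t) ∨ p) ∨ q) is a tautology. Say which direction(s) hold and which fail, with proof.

Converse. This fails. Under p = T, q = F, t = F, the left side is false but the right side is true.

Forward direction. Assume the antecedent. If p is true, ((¬q ∧ t) ∨ p) ∨ q reduces to true regardless of the other variables. If p is false, the antecedent forces (p = F, q = F, t = T) or (p = F, q = T, t = T), and ((¬q ∧ t) ∨ p) ∨ q holds there. Either way ((¬q ∧ t) ∨ p) ∨ q holds.

Only the forward direction holds.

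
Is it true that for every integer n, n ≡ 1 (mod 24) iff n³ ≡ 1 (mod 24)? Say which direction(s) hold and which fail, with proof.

(→) Suppose n ≡ 1 (mod 24). Write n = 24j + 1. Then (24j + 1)³ = 13824j³ + 1728j² + 72j + 1 = 24(576j³ + 72j² + 3j) + 1, so n³ ≡ 1 (mod 24).

(←) Conversely, suppose n³ ≡ 1 (mod 24). The only residue r in {0, …, 23} with r³ ≡ 1 (mod 24) is r = 1, so n ≡ 1 (mod 24).

Both directions hold.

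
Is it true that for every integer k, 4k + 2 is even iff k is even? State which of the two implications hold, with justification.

(⟸) Suppose k is even. Since 4 is even, 4k is even for every k, so 4k + 2 has the same parity as 2, which is even. Hence 4k + 2 is even.

(⟹) This fails: take k = 5. Then 4k + 2 = 22, which is even, yet k = 5 is odd, not even.

The forward direction fails; the converse holds.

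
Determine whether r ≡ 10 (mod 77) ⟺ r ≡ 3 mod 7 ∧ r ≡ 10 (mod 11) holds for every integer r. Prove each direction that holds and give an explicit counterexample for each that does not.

[⇒] Suppose r ≡ 10 (mod 77); write r = 77j + 10. Since 7 ∣ 77, reducing mod 7 gives r ≡ 10 ≡ 3 (mod 7); since 11 ∣ 77, reducing mod 11 gives r ≡ 10 (mod 11).

[⇐] Conversely, if r ≡ 3 (mod 7) and r ≡ 10 (mod 11), then by the Chinese remainder theorem r ≡ 10 (mod 77). This is exactly r ≡ 10 (mod 77).

Both implications hold.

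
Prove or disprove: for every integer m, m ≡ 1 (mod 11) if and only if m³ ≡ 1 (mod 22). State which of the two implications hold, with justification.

Not equivalent: only (⇐) holds.

(→) This fails: take m = 12. Then 12 ≡ 1 (mod 11), but 12³ = 1728 ≡ 12 (mod 22), not 1.

(←) Conversely, the residues r modulo 22 with r³ ≡ 1 (mod 22) are exactly {1}, and each is ≡ 1 (mod 11).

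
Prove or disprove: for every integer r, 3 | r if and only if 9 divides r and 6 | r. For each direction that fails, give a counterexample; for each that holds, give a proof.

The forward direction fails; the converse holds.

(⟹) This fails: take r = 3. Certainly 3 ∣ 3, but 9 ∤ 3.

(⟸) Suppose 9 ∣ r and 6 ∣ r. Any common multiple of 9 and 6 is a multiple of their lcm; here lcm(9, 6) = 9·6/gcd(9, 6) = 54/3 = 18, so 18 ∣ r. Since 3 ∣ 18, it follows that 3 ∣ r.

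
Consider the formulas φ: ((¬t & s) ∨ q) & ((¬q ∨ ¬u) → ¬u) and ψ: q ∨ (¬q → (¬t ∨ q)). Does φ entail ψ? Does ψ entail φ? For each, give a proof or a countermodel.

Not equivalent: only (⇒) holds.

(⟹) Assume the antecedent. If q is true, q ∨ (¬q → (¬t ∨ q)) reduces to true regardless of the other variables. If q is false, the antecedent forces (s = T, q = F, t = F, u = F), and q ∨ (¬q → (¬t ∨ q)) holds there. Either way q ∨ (¬q → (¬t ∨ q)) holds.

(⟸) This fails. Under s = F, q = F, t = F, u = F, the left side is false but the right side is true.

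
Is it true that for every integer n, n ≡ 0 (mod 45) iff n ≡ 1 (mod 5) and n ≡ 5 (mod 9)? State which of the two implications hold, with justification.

Forward direction. This fails: n = 0 gives 0 ≡ 0 (mod 45) but 0 ≡ 0 (mod 5), so the conjunction on the right does not hold.

Converse. This fails: n = 41 satisfies both congruences on the right (41 ≡ 1 mod 5 and 41 ≡ 5 mod 9) yet 41 ≡ 41 (mod 45), not 0.

Neither direction holds.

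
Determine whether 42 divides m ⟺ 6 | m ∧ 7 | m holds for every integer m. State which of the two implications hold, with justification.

Both implications hold.

Forward direction. If 42 ∣ m, write m = 42q. Since 42 = 7·6, m = 6·(7q), so 6 ∣ m; and since 42 = 6·7, m = 7·(6q), so 7 ∣ m.

Converse. Suppose 6 ∣ m and 7 ∣ m. Any common multiple of 6 and 7 is a multiple of their lcm; here gcd(6, 7) = 1, so lcm(6, 7) = 6·7 = 42, so 42 ∣ m.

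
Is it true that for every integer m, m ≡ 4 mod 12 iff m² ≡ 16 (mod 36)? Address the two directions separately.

[⇒] This fails: take m = 16. Then 16 ≡ 4 (mod 12), but 16² = 256 ≡ 4 (mod 36), not 16.

[⇐] This fails: take m = 14. Then 14² = 196 ≡ 16 (mod 36), yet 14 ≡ 2 (mod 12), not 4.

Neither direction holds.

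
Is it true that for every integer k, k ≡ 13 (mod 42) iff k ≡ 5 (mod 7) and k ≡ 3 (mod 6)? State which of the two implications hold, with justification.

(⇒) fails and (⇐) fails.

[⇒] This fails: k = 13 gives 13 ≡ 13 (mod 42) but 13 ≡ 6 (mod 7), so the conjunction on the right does not hold.

[⇐] This fails: k = 33 satisfies both congruences on the right (33 ≡ 5 mod 7 and 33 ≡ 3 mod 6) yet 33 ≡ 33 (mod 42), not 13.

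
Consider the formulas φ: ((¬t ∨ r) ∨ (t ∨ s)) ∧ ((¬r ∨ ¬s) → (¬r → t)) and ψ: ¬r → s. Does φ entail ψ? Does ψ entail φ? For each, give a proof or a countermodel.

(⇒) fails and (⇐) fails.

Forward direction. This fails. Under t = T, r = F, s = F, the left side is true but the right side is false.

Converse. This fails. Under t = F, r = F, s = T, the left side is false but the right side is true.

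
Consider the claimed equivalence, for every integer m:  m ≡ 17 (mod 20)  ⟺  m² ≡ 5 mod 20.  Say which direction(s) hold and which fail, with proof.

Both directions fail.

Forward direction. This fails: take m = 17. Then 17 ≡ 17 (mod 20), but 17² = 289 ≡ 9 (mod 20), not 5.

Converse. This fails: take m = 5. Then 5² = 25 ≡ 5 (mod 20), yet 5 ≡ 5 (mod 20), not 17.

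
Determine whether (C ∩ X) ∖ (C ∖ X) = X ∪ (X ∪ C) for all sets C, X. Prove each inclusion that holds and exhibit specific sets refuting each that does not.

Only the forward inclusion holds.

Forward inclusion. Let x ∈ (C ∩ X) ∖ (C ∖ X). Then x ∈ C ∩ X, from which x ∈ X ∪ (X ∪ C).

Reverse inclusion. This inclusion fails. Take C = {1}, X = ∅; then 1 ∈ X ∪ (X ∪ C) but 1 ∉ (C ∩ X) ∖ (C ∖ X).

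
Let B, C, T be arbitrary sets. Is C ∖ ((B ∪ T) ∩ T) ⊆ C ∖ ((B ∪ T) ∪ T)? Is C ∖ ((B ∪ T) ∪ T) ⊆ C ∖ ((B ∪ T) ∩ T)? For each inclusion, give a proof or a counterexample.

The sets are not equal: only the reverse inclusion holds.

(⟸) Let x ∈ C ∖ ((B ∪ T) ∪ T). Then x ∈ C and x ∉ B, T, from which x ∈ C ∖ ((B ∪ T) ∩ T).

(⟹) This inclusion fails. Take B = {1}, C = {1}, T = ∅; then 1 ∈ C ∖ ((B ∪ T) ∩ T) but 1 ∉ C ∖ ((B ∪ T) ∪ T).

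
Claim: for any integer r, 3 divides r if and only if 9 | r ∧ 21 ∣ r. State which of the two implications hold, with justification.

(⇒) fails; (⇐) holds.

(→) This fails: take r = 3. Certainly 3 ∣ 3, but 9 ∤ 3.

(←) Suppose 9 ∣ r and 21 ∣ r. Any common multiple of 9 and 21 is a multiple of their lcm; here lcm(9, 21) = 9·21/gcd(9, 21) = 189/3 = 63, so 63 ∣ r. Since 3 ∣ 63, it follows that 3 ∣ r.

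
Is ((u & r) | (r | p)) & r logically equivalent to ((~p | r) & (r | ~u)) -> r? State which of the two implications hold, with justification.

(⇒) Assume the antecedent. If r is true, ((~p | r) & (r | ~u)) -> r reduces to true regardless of the other variables. If r is false, the antecedent cannot hold. Either way ((~p | r) & (r | ~u)) -> r holds.

(⇐) This fails. Under r = F, p = T, u = F, the left side is false but the right side is true.

Not equivalent: only (⇒) holds.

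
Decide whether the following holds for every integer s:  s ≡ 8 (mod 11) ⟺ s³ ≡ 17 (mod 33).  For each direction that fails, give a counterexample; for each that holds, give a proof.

(⟸) The residues r modulo 33 with r³ ≡ 17 (mod 33) are exactly {8}, and each is ≡ 8 (mod 11).

(⟹) This fails: take s = 19. Then 19 ≡ 8 (mod 11), but 19³ = 6859 ≡ 28 (mod 33), not 17.

(⇒) fails; (⇐) holds.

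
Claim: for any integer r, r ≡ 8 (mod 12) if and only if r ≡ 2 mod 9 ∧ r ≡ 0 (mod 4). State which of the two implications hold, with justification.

Forward direction. This fails: r = 8 gives 8 ≡ 8 (mod 12) but 8 ≡ 8 (mod 9), so the conjunction on the right does not hold.

Converse. If r ≡ 2 (mod 9) and r ≡ 0 (mod 4), then by the Chinese remainder theorem r ≡ 20 (mod 36). Since 20 ≡ 8 (mod 12) and 12 ∣ 36, we get r ≡ 8 (mod 12).

The forward direction fails; the converse holds.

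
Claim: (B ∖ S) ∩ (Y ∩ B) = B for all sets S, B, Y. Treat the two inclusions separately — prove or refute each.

Only the forward inclusion holds.

(⟹) Let x ∈ (B ∖ S) ∩ (Y ∩ B). Then x ∈ B ∩ Y and x ∉ S, from which x ∈ B.

(⟸) This inclusion fails. Take S = ∅, B = {1}, Y = ∅; then 1 ∈ B but 1 ∉ (B ∖ S) ∩ (Y ∩ B).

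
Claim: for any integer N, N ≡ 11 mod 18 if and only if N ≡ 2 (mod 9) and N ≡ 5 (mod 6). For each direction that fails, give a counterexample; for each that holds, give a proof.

[⇒] Suppose N ≡ 11 (mod 18); write N = 18j + 11. Since 9 ∣ 18, reducing mod 9 gives N ≡ 11 ≡ 2 (mod 9); since 6 ∣ 18, reducing mod 6 gives N ≡ 11 ≡ 5 (mod 6).

[⇐] Conversely, if N ≡ 2 (mod 9) and N ≡ 5 (mod 6), then by the Chinese remainder theorem N ≡ 11 (mod 18). This is exactly N ≡ 11 (mod 18).

Equivalent; both directions hold.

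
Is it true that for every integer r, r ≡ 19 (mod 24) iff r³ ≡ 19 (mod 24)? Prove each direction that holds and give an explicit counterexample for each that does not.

(⇒) Suppose r ≡ 19 (mod 24). Write r = 24j + 19. Then (24j + 19)³ = 13824j³ + 32832j² + 25992j + 6859 = 24(576j³ + 1368j² + 1083j + 285) + 19, so r³ ≡ 19 (mod 24).

(⇐) Conversely, suppose r³ ≡ 19 (mod 24). The only residue r in {0, …, 23} with r³ ≡ 19 (mod 24) is r = 19, so r ≡ 19 (mod 24).

Equivalent; both directions hold.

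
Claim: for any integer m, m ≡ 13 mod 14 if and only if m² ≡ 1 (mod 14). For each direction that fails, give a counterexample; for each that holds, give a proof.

(⇒) Suppose m ≡ 13 mod 14. Write m = 14j + 13. Then (14j + 13)² = 196j² + 364j + 169 = 14(14j² + 26j + 12) + 1, so m² ≡ 1 (mod 14).

(⇐) This fails: take m = 1. Then 1² = 1 ≡ 1 (mod 14), yet 1 ≡ 1 (mod 14), not 13.

Only the forward implication holds.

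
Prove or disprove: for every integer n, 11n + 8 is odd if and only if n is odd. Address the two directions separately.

(⇒) Suppose 11n + 8 is odd. Since 11 is odd, 11n and n have the same parity, so 11n + 8 ≡ n + 8 (mod 2). As 8 is even, 11n + 8 is odd exactly when n is odd. Thus n is odd.

(⇐) Conversely, suppose n is odd; write n = 2j + 1. Then 11n + 8 = 11·(2j + 1) + 8 = 2·11j + 19, which is odd.

Both directions hold; the statement is true.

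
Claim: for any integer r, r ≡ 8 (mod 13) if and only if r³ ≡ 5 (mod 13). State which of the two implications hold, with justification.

(⇒) holds; (⇐) fails.

(→) Suppose r ≡ 8 (mod 13). Write r = 13j + 8. Then (13j + 8)³ = 2197j³ + 4056j² + 2496j + 512 = 13(169j³ + 312j² + 192j + 39) + 5, so r³ ≡ 5 (mod 13).

(←) This fails: take r = 7. Then 7³ = 343 ≡ 5 (mod 13), yet 7 ≡ 7 (mod 13), not 8.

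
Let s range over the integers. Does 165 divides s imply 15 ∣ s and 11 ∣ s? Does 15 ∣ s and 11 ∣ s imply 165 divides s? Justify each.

(⇐) Suppose 15 ∣ s and 11 ∣ s. Any common multiple of 15 and 11 is a multiple of their lcm; here gcd(15, 11) = 1, so lcm(15, 11) = 15·11 = 165, so 165 ∣ s.

(⇒) If 165 ∣ s, write s = 165q. Since 165 = 11·15, s = 15·(11q), so 15 ∣ s; and since 165 = 15·11, s = 11·(15q), so 11 ∣ s.

Both directions hold.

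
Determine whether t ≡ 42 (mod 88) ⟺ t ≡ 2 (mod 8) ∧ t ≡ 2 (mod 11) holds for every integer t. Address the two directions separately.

(→) This fails: t = 42 gives 42 ≡ 42 (mod 88) but 42 ≡ 9 (mod 11), so the conjunction on the right does not hold.

(←) This fails: t = 2 satisfies both congruences on the right (2 ≡ 2 mod 8 and 2 ≡ 2 mod 11) yet 2 ≡ 2 (mod 88), not 42.

(⇒) fails and (⇐) fails.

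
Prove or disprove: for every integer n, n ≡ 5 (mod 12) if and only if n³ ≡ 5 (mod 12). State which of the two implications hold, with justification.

Both implications hold.

(←) Suppose n³ ≡ 5 (mod 12). The only residue r in {0, …, 11} with r³ ≡ 5 (mod 12) is r = 5, so n ≡ 5 (mod 12).

(→) Suppose n ≡ 5 (mod 12). Write n = 12j + 5. Then (12j + 5)³ = 1728j³ + 2160j² + 900j + 125 = 12(144j³ + 180j² + 75j + 10) + 5, so n³ ≡ 5 (mod 12).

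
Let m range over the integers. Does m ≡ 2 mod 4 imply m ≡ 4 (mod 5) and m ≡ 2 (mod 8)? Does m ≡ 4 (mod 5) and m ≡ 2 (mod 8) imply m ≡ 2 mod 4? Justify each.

(⟹) This fails: m = 2 gives 2 ≡ 2 (mod 4) but 2 ≡ 2 (mod 5), so the conjunction on the right does not hold.

(⟸) Conversely, if m ≡ 4 (mod 5) and m ≡ 2 (mod 8), then by the Chinese remainder theorem m ≡ 34 (mod 40). Since 34 ≡ 2 (mod 4) and 4 ∣ 40, we get m ≡ 2 (mod 4).

(⇒) fails; (⇐) holds.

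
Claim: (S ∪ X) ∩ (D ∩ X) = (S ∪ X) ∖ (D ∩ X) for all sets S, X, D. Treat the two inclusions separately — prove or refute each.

Both inclusions fail.

Forward inclusion. This inclusion fails. Take S = ∅, X = {1}, D = {1}; then 1 ∈ (S ∪ X) ∩ (D ∩ X) but 1 ∉ (S ∪ X) ∖ (D ∩ X).

Reverse inclusion. This inclusion fails. Take S = {1}, X = ∅, D = ∅; then 1 ∈ (S ∪ X) ∖ (D ∩ X) but 1 ∉ (S ∪ X) ∩ (D ∩ X).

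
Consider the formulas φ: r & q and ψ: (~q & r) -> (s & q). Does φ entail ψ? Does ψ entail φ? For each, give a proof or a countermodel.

(⇒) Assume the antecedent. If r is true, the antecedent forces (r = T, q = T, s = F) or (r = T, q = T, s = T), and (~q & r) -> (s & q) holds there. If r is false, the antecedent cannot hold. Either way (~q & r) -> (s & q) holds.

(⇐) This fails. Under r = F, q = F, s = F, the left side is false but the right side is true.

The forward direction holds; the converse fails.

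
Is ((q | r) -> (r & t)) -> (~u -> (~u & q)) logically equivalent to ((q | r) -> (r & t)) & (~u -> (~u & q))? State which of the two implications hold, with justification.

Not equivalent: only (⇐) holds.

[⇒] This fails. Under r = T, t = F, u = F, q = F, the left side is true but the right side is false.

[⇐] Assume the antecedent. If u is true, the consequent reduces to true regardless of the other variables. If u is false, the antecedent forces (r = T, t = T, u = F, q = T), and the consequent holds there. Either way the consequent holds.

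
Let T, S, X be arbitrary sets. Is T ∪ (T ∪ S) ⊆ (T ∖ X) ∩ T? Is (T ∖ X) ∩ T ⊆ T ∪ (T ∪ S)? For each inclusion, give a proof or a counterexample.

(⟹) This inclusion fails. Take T = ∅, S = {1}, X = ∅; then 1 ∈ T ∪ (T ∪ S) but 1 ∉ (T ∖ X) ∩ T.

(⟸) Let x ∈ (T ∖ X) ∩ T. Then either x ∈ T and x ∉ S, X; or x ∈ T ∩ S and x ∉ X. In each case x ∈ T ∪ (T ∪ S), so (T ∖ X) ∩ T ⊆ T ∪ (T ∪ S).

(⊆) fails; (⊇) holds.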